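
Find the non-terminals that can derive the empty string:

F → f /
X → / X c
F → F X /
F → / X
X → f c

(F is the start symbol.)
There are no ε-productions, so no non-terminal can derive ε.
No non-terminals are nullable.

Answer: None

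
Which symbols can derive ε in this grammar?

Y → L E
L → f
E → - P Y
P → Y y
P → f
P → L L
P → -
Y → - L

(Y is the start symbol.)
A non-terminal is nullable if it can derive ε (the empty string): either it has an ε-production, or it has a production whose right-hand side consists entirely of nullable non-terminals.

There are no ε-productions, so no non-terminal can derive ε.
No non-terminals are nullable.

Answer: None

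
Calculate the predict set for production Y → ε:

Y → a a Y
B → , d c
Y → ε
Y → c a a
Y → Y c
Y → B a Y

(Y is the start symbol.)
{ $, 'c' }

PREDICT(Y → ε) = (FIRST(RHS) \ {ε}) ∪ (FOLLOW(Y) if ε ∈ FIRST(RHS), i.e. RHS ⇒* ε)
The right-hand side is ε (FIRST(ε) = { ε }), so the predict set is FOLLOW(Y) = { $, 'c' }
PREDICT(Y → ε) = { $, 'c' }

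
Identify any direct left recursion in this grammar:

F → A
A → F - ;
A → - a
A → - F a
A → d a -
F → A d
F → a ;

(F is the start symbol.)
No direct left recursion

Direct left recursion occurs when N → N α for some non-terminal N (the right-hand side begins with the left-hand side itself).

F → A: starts with A
A → F - ;: starts with F
A → - a: starts with '-'
A → - F a: starts with '-'
A → d a -: starts with d
F → A d: starts with A
F → a ;: starts with a

No direct left recursion found.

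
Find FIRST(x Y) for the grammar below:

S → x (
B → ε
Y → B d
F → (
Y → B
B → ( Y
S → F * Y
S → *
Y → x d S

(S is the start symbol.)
To compute FIRST(x Y), process the symbols left to right:
Symbol x is a terminal. Add 'x' and stop.
FIRST(x Y) = { 'x' }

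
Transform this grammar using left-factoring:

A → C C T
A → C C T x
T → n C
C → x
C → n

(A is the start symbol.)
A → C C T A'
A' → ε
A' → x
T → n C
C → x
C → n

Left-factoring transforms A → αβ₁ | αβ₂ into A → αA' and A' → β₁ | β₂
(α is the longest common prefix among the alternatives). Repeat until
no nonterminal has two alternatives with a common prefix.

Round 1: A has alternatives sharing prefix 'C C T'. Introduce A': A → C C T A'
  Add: A' → ε
  Add: A' → x

No remaining common prefixes — done.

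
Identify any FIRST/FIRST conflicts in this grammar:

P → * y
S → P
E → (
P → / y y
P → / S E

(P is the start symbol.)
Productions for P:
  P → * y: FIRST = { '*' }
  P → / y y: FIRST = { '/' }
  P → / S E: FIRST = { '/' }
S, E have only one production, so no FIRST/FIRST conflict is possible there.

Conflict for P: P → / y y and P → / S E
  Overlap: { '/' }

Answer: Yes. P → '/' y y / P → '/' S E on { '/' }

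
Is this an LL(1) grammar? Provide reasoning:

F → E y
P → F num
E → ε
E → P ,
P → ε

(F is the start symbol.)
No. Predict set conflict for P: { ',' }

A grammar is LL(1) if for each non-terminal N with multiple productions, the predict sets of those productions are pairwise disjoint, where PREDICT(N → α) = (FIRST(α) \ {ε}) ∪ (FOLLOW(N) if α ⇒* ε).

Relevant sets:
  FIRST(F) = { ',', 'y' }
  FIRST(P) = { ',', 'y', ε }
  FOLLOW(P) = { ',' }
  FOLLOW(E) = { 'y' }

For P:
  PREDICT(P → F num) = { ',', 'y' }
  PREDICT(P → ε) = { ',' }
For E:
  PREDICT(E → ε) = { 'y' }
  PREDICT(E → P ',') = { ',', 'y' }
F has a single production, so nothing to check there.

Conflict found: Predict set conflict for P: { ',' }
The grammar is NOT LL(1).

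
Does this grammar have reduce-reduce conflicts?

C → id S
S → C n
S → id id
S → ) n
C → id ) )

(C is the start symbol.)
No reduce-reduce conflicts

A reduce-reduce conflict occurs when an LR(0) state has two complete items [A → α .] and [B → β .] — both call for a reduction, and with no lookahead the parser cannot choose between them.

Augment with C' → C and build the canonical LR(0) collection (I0 = CLOSURE({[C' → . C]}), then GOTO on every symbol after a dot until no new states appear). It has 11 states:
  I0: { [C → . id ) )], [C → . id S], [C' → . C] }  — shift
  I1: { [C' → C .] }  — accept
  I2: { [C → . id ) )], [C → . id S], [C → id . ) )], [C → id . S], [S → . ) n], [S → . C n], [S → . id id] }  — shift
  I3: { [C → id ) . )], [S → ) . n] }  — shift
  I4: { [S → C . n] }  — shift
  I5: { [C → id S .] }  — reduce
  I6: { [C → . id ) )], [C → . id S], [C → id . ) )], [C → id . S], [S → . ) n], [S → . C n], [S → . id id], [S → id . id] }  — shift
  I7: { [C → . id ) )], [C → . id S], [C → id . ) )], [C → id . S], [S → . ) n], [S → . C n], [S → . id id], [S → id . id], [S → id id .] }  — shift, reduce
  I8: { [S → C n .] }  — reduce
  I9: { [C → id ) ) .] }  — reduce
  I10: { [S → ) n .] }  — reduce

No state contains more than one complete item.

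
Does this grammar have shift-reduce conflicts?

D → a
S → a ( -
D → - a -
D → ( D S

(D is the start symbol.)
No shift-reduce conflicts

Augment with D' → D and build the canonical LR(0) collection (I0 = CLOSURE({[D' → . D]}), then GOTO on every symbol after a dot until no new states appear). It has 12 states:
  I0: { [D → . ( D S], [D → . - a -], [D → . a], [D' → . D] }  — shift
  I1: { [D → ( . D S], [D → . ( D S], [D → . - a -], [D → . a] }  — shift
  I2: { [D → - . a -] }  — shift
  I3: { [D' → D .] }  — accept
  I4: { [D → a .] }  — reduce
  I5: { [D → - a . -] }  — shift
  I6: { [D → - a - .] }  — reduce
  I7: { [D → ( D . S], [S → . a ( -] }  — shift
  I8: { [D → ( D S .] }  — reduce
  I9: { [S → a . ( -] }  — shift
  I10: { [S → a ( . -] }  — shift
  I11: { [S → a ( - .] }  — reduce

No state contains both a complete item and a shift item.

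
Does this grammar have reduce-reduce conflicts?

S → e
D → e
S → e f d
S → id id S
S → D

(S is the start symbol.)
Yes — I3: [D → e .] vs [S → e .]

Augment with S' → S and build the canonical LR(0) collection (I0 = CLOSURE({[S' → . S]}), then GOTO on every symbol after a dot until no new states appear). It has 9 states:
  I0: { [D → . e], [S → . D], [S → . e f d], [S → . e], [S → . id id S], [S' → . S] }  — shift
  I1: { [S → D .] }  — reduce
  I2: { [S' → S .] }  — accept
  I3: { [D → e .], [S → e . f d], [S → e .] }  — shift, 2 reduces
  I4: { [S → id . id S] }  — shift
  I5: { [D → . e], [S → . D], [S → . e f d], [S → . e], [S → . id id S], [S → id id . S] }  — shift
  I6: { [S → id id S .] }  — reduce
  I7: { [S → e f . d] }  — shift
  I8: { [S → e f d .] }  — reduce

I3 contains complete items [D → e .], [S → e .] — reduce-reduce conflict.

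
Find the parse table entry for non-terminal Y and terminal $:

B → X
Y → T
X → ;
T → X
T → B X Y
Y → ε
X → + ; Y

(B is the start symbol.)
To find M[Y, $], we find productions for Y where $ is in the predict set (PREDICT(N → α) = (FIRST(α) \ {ε}) ∪ (FOLLOW(N) if α ⇒* ε)).

Relevant sets:
  FIRST(T) = { '+', ';' }
  FOLLOW(Y) = { $, '+', ';' }

Y → T: PREDICT = { '+', ';' }
Y → ε: PREDICT = { $, '+', ';' }
  $ is in predict set, so this production goes in M[Y, $]

M[Y, $] = Y → ε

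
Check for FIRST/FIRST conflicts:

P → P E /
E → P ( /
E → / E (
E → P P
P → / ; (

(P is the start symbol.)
FIRST sets of the non-terminals at (or reachable through a nullable prefix from) the front of some alternative:
  FIRST(P) = { '/' }

Productions for P:
  P → P E /: FIRST = { '/' }
  P → / ; (: FIRST = { '/' }
Productions for E:
  E → P ( /: FIRST = { '/' }
  E → / E (: FIRST = { '/' }
  E → P P: FIRST = { '/' }

Conflict for P: P → P E / and P → / ; (
  Overlap: { '/' }
Conflict for E: E → P ( / and E → / E (
  Overlap: { '/' }
Conflict for E: E → P ( / and E → P P
  Overlap: { '/' }
Conflict for E: E → / E ( and E → P P
  Overlap: { '/' }

Answer: Yes. P → P E '/' / P → '/' ';' '(' on { '/' }; E → P '(' '/' / E → '/' E '(' on { '/' }; E → P '(' '/' / E → P P on { '/' }; E → '/' E '(' / E → P P on { '/' }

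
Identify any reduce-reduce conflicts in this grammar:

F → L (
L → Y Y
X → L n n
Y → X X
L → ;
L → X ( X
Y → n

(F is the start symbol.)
Augment with F' → F and build the canonical LR(0) collection (I0 = CLOSURE({[F' → . F]}), then GOTO on every symbol after a dot until no new states appear). It has 15 states:
  I0: { [F → . L (], [F' → . F], [L → . ;], [L → . X ( X], [L → . Y Y], [X → . L n n], [Y → . X X], [Y → . n] }  — shift
  I1: { [L → ; .] }  — reduce
  I2: { [F' → F .] }  — accept
  I3: { [F → L . (], [X → L . n n] }  — shift
  I4: { [L → . ;], [L → . X ( X], [L → . Y Y], [L → X . ( X], [X → . L n n], [Y → . X X], [Y → . n], [Y → X . X] }  — shift
  I5: { [L → . ;], [L → . X ( X], [L → . Y Y], [L → Y . Y], [X → . L n n], [Y → . X X], [Y → . n] }  — shift
  I6: { [Y → n .] }  — reduce
  I7: { [X → L . n n] }  — shift
  I8: { [L → . ;], [L → . X ( X], [L → . Y Y], [L → Y . Y], [L → Y Y .], [X → . L n n], [Y → . X X], [Y → . n] }  — shift, reduce
  I9: { [X → L n . n] }  — shift
  I10: { [X → L n n .] }  — reduce
  I11: { [L → . ;], [L → . X ( X], [L → . Y Y], [L → X ( . X], [X → . L n n], [Y → . X X], [Y → . n] }  — shift
  I12: { [L → . ;], [L → . X ( X], [L → . Y Y], [L → X . ( X], [X → . L n n], [Y → . X X], [Y → . n], [Y → X . X], [Y → X X .] }  — shift, reduce
  I13: { [L → . ;], [L → . X ( X], [L → . Y Y], [L → X ( X .], [L → X . ( X], [X → . L n n], [Y → . X X], [Y → . n], [Y → X . X] }  — shift, reduce
  I14: { [F → L ( .] }  — reduce

No state contains more than one complete item.

Answer: No reduce-reduce conflicts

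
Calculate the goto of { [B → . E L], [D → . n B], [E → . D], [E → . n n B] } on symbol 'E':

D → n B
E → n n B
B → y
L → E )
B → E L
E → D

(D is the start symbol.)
{ [B → E . L], [D → . n B], [E → . D], [E → . n n B], [L → . E )] }

GOTO(I, 'E') = CLOSURE({ [A → αX.β] : [A → α.Xβ] ∈ I, X = 'E' })

Items with dot before 'E', with the dot advanced:
  [B → . E L] → [B → E . L]
Closure of the advanced items:
  [B → E . L] has the dot before L: add [L → . E )]
  [L → . E )] has the dot before E: add [E → . n n B], [E → . D]
  [E → . D] has the dot before D: add [D → . n B]

GOTO = { [B → E . L], [D → . n B], [E → . D], [E → . n n B], [L → . E )] }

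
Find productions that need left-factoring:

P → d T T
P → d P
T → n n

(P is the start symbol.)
Yes, P has productions with common prefix 'd'

Left-factoring is needed when two productions for the same non-terminal
share a common prefix on the right-hand side.

Productions for P:
  P → d T T
  P → d P

Found common prefix 'd' in productions for P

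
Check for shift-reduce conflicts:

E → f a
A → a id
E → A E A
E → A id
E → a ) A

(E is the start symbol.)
A shift-reduce conflict occurs when an LR(0) state has both:
  - a complete (reduce) item [A → α .] (dot at the end), and
  - a shift item [B → β . c γ] (dot before a terminal).

Augment with E' → E and build the canonical LR(0) collection (I0 = CLOSURE({[E' → . E]}), then GOTO on every symbol after a dot until no new states appear). It has 13 states:
  I0: { [A → . a id], [E → . A E A], [E → . A id], [E → . a ) A], [E → . f a], [E' → . E] }  — shift
  I1: { [A → . a id], [E → . A E A], [E → . A id], [E → . a ) A], [E → . f a], [E → A . E A], [E → A . id] }  — shift
  I2: { [E' → E .] }  — accept
  I3: { [A → a . id], [E → a . ) A] }  — shift
  I4: { [E → f . a] }  — shift
  I5: { [E → f a .] }  — reduce
  I6: { [A → . a id], [E → a ) . A] }  — shift
  I7: { [A → a id .] }  — reduce
  I8: { [E → a ) A .] }  — reduce
  I9: { [A → a . id] }  — shift
  I10: { [A → . a id], [E → A E . A] }  — shift
  I11: { [E → A id .] }  — reduce
  I12: { [E → A E A .] }  — reduce

No state contains both a complete item and a shift item.

Answer: No shift-reduce conflicts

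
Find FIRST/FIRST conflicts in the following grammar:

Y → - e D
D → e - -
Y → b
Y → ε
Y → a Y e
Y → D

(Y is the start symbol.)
A FIRST/FIRST conflict occurs when two productions N → α and N → β for the same non-terminal have FIRST(α) ∩ FIRST(β) ≠ ∅ (with ε ∈ FIRST of a nullable right-hand side, so two nullable alternatives also conflict).

FIRST sets of the non-terminals at (or reachable through a nullable prefix from) the front of some alternative:
  FIRST(D) = { 'e' }

Productions for Y:
  Y → - e D: FIRST = { '-' }
  Y → b: FIRST = { 'b' }
  Y → ε: FIRST = { ε }
  Y → a Y e: FIRST = { 'a' }
  Y → D: FIRST = { 'e' }
D has only one production, so no FIRST/FIRST conflict is possible there.

All alternatives of each non-terminal have pairwise disjoint FIRST sets.

Answer: No FIRST/FIRST conflicts.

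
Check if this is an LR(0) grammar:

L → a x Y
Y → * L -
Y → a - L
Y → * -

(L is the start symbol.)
A grammar is LR(0) if no state in the canonical LR(0) collection has:
  - both a shift item (dot before a terminal) and a complete item (shift-reduce conflict), or
  - two or more complete items (reduce-reduce conflict; the accept item [L' → L .] counts as a complete item here).

Augment with L' → L and build the canonical LR(0) collection (I0 = CLOSURE({[L' → . L]}), then GOTO on every symbol after a dot until no new states appear). It has 12 states:
  I0: { [L → . a x Y], [L' → . L] }  — shift
  I1: { [L' → L .] }  — accept
  I2: { [L → a . x Y] }  — shift
  I3: { [L → a x . Y], [Y → . * -], [Y → . * L -], [Y → . a - L] }  — shift
  I4: { [L → . a x Y], [Y → * . -], [Y → * . L -] }  — shift
  I5: { [L → a x Y .] }  — reduce
  I6: { [Y → a . - L] }  — shift
  I7: { [L → . a x Y], [Y → a - . L] }  — shift
  I8: { [Y → a - L .] }  — reduce
  I9: { [Y → * - .] }  — reduce
  I10: { [Y → * L . -] }  — shift
  I11: { [Y → * L - .] }  — reduce

Every state is either a pure shift/goto state or contains exactly one complete item and nothing to shift — no conflicts. The grammar is LR(0).

Answer: Yes, the grammar is LR(0)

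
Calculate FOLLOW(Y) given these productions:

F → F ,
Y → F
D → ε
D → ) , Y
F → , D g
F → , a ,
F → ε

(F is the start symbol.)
{ 'g' }

To compute FOLLOW(Y), find every occurrence of Y on a right-hand side N → α Y β: add FIRST(β) \ {ε}, and if β is empty or nullable also add FOLLOW(N). Iterate to a fixed point.

In D → ) , Y: Y is at the end, add FOLLOW(D)

The FOLLOW sets referred to above (computed the same way, to a fixed point):
  FOLLOW(D) = { 'g' }

Taking the union: FOLLOW(Y) = { 'g' }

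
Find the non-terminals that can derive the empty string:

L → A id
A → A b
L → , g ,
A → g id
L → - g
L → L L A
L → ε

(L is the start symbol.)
A non-terminal is nullable if it can derive ε (the empty string): either it has an ε-production, or it has a production whose right-hand side consists entirely of nullable non-terminals.

ε-productions: L → ε
So L is immediately nullable.
No further non-terminal can be added: every production for the remaining non-terminals contains a terminal or a non-nullable non-terminal.
Nullable = { 'L' }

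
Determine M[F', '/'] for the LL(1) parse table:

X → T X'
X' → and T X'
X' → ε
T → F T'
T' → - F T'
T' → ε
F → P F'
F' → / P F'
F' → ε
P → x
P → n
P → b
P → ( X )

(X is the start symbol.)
F' → / P F'

To find M[F', '/'], we find productions for F' where '/' is in the predict set (PREDICT(N → α) = (FIRST(α) \ {ε}) ∪ (FOLLOW(N) if α ⇒* ε)).

Relevant sets:
  FOLLOW(F') = { $, ')', '-', 'and' }

F' → / P F': PREDICT = { '/' }
  '/' is in predict set, so this production goes in M[F', '/']
F' → ε: PREDICT = { $, ')', '-', 'and' }

M[F', '/'] = F' → / P F'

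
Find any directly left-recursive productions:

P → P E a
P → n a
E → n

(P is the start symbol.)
Yes, P is left-recursive

P → P E a: LEFT RECURSIVE (starts with P)
P → n a: starts with n
E → n: starts with n

The grammar has direct left recursion on: P.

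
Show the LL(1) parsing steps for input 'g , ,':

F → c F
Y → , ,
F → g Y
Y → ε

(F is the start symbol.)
Stack is shown with the top on the left.

Stack  Input    Action
----------------------
F $    g , , $  output F → g Y
g Y $  g , , $  match 'g'
Y $    , , $    output Y → , ,
, , $  , , $    match ','
, $    , $      match ','
$      $        accept

The string is accepted.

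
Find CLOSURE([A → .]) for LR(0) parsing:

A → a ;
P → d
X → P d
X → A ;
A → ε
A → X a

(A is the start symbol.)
To compute CLOSURE, for each item [A → α.Bβ] where B is a non-terminal, add [B → .γ] for all productions B → γ; repeat for the newly added items until nothing changes.

Start with: [A → .]
The dot is at the end, so nothing is added.

CLOSURE = { [A → .] }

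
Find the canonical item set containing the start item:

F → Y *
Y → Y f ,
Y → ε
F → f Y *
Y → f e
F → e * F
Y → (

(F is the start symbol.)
{ [F → . Y *], [F → . e * F], [F → . f Y *], [F' → . F], [Y → . (], [Y → . Y f ,], [Y → . f e], [Y → .] }

First, augment the grammar with F' → F
I₀ = CLOSURE({ [F' → . F] }):
  [F' → . F] has the dot before F: add [F → . Y *], [F → . f Y *], [F → . e * F]
  [F → . Y *] has the dot before Y: add [Y → . Y f ,], [Y → .], [Y → . f e], [Y → . (]
No further items can be added.

I₀ = { [F → . Y *], [F → . e * F], [F → . f Y *], [F' → . F], [Y → . (], [Y → . Y f ,], [Y → . f e], [Y → .] }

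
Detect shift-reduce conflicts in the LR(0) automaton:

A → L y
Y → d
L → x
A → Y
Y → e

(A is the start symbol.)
A shift-reduce conflict occurs when an LR(0) state has both:
  - a complete (reduce) item [A → α .] (dot at the end), and
  - a shift item [B → β . c γ] (dot before a terminal).

Augment with A' → A and build the canonical LR(0) collection (I0 = CLOSURE({[A' → . A]}), then GOTO on every symbol after a dot until no new states appear). It has 8 states:
  I0: { [A → . L y], [A → . Y], [A' → . A], [L → . x], [Y → . d], [Y → . e] }  — shift
  I1: { [A' → A .] }  — accept
  I2: { [A → L . y] }  — shift
  I3: { [A → Y .] }  — reduce
  I4: { [Y → d .] }  — reduce
  I5: { [Y → e .] }  — reduce
  I6: { [L → x .] }  — reduce
  I7: { [A → L y .] }  — reduce

No state contains both a complete item and a shift item.

Answer: No shift-reduce conflicts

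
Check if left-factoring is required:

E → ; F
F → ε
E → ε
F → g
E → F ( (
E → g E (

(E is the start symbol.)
No, left-factoring is not needed

Left-factoring is needed when two productions for the same non-terminal
share a common prefix on the right-hand side.

Productions for E:
  E → ; F
  E → ε
  E → F ( (
  E → g E (
Productions for F:
  F → ε
  F → g

No common prefixes found.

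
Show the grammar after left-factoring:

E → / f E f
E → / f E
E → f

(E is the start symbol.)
E → / f E E'
E' → f
E' → ε
E → f

Left-factoring transforms A → αβ₁ | αβ₂ into A → αA' and A' → β₁ | β₂
(α is the longest common prefix among the alternatives). Repeat until
no nonterminal has two alternatives with a common prefix.

Round 1: E has alternatives sharing prefix '/ f E'. Introduce E': E → / f E E'
  Add: E' → f
  Add: E' → ε

No remaining common prefixes — done.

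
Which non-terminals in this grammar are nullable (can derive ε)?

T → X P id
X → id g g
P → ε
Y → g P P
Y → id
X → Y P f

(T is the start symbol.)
{ 'P' }

A non-terminal is nullable if it can derive ε (the empty string): either it has an ε-production, or it has a production whose right-hand side consists entirely of nullable non-terminals.

ε-productions: P → ε
So P is immediately nullable.
No further non-terminal can be added: every production for the remaining non-terminals contains a terminal or a non-nullable non-terminal.
Nullable = { 'P' }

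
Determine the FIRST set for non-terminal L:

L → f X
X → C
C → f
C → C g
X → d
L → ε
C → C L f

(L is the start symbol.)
{ 'f', ε }

To compute FIRST(L), examine every production with L on the left-hand side, reading each right-hand side left to right until a non-nullable symbol is reached.

From L → f X:
  - f is a terminal: add 'f' and stop
From L → ε:
  - ε-production, so ε ∈ FIRST(L)

Collecting: FIRST(L) = { 'f', ε }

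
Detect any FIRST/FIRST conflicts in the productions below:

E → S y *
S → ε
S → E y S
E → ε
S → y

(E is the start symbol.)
Yes. S → E y S / S → y on { 'y' }

A FIRST/FIRST conflict occurs when two productions N → α and N → β for the same non-terminal have FIRST(α) ∩ FIRST(β) ≠ ∅ (with ε ∈ FIRST of a nullable right-hand side, so two nullable alternatives also conflict).

FIRST sets of the non-terminals at (or reachable through a nullable prefix from) the front of some alternative:
  FIRST(S) = { 'y', ε }
  FIRST(E) = { 'y', ε }

Productions for E:
  E → S y *: FIRST = { 'y' }
  E → ε: FIRST = { ε }
Productions for S:
  S → ε: FIRST = { ε }
  S → E y S: FIRST = { 'y' }
  S → y: FIRST = { 'y' }

Conflict for S: S → E y S and S → y
  Overlap: { 'y' }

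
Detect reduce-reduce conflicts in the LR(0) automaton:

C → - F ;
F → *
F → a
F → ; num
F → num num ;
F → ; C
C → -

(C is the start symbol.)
No reduce-reduce conflicts

A reduce-reduce conflict occurs when an LR(0) state has two complete items [A → α .] and [B → β .] — both call for a reduction, and with no lookahead the parser cannot choose between them.

Augment with C' → C and build the canonical LR(0) collection (I0 = CLOSURE({[C' → . C]}), then GOTO on every symbol after a dot until no new states appear). It has 13 states:
  I0: { [C → . - F ;], [C → . -], [C' → . C] }  — shift
  I1: { [C → - . F ;], [C → - .], [F → . *], [F → . ; C], [F → . ; num], [F → . a], [F → . num num ;] }  — shift, reduce
  I2: { [C' → C .] }  — accept
  I3: { [F → * .] }  — reduce
  I4: { [C → . - F ;], [C → . -], [F → ; . C], [F → ; . num] }  — shift
  I5: { [C → - F . ;] }  — shift
  I6: { [F → a .] }  — reduce
  I7: { [F → num . num ;] }  — shift
  I8: { [F → num num . ;] }  — shift
  I9: { [F → num num ; .] }  — reduce
  I10: { [C → - F ; .] }  — reduce
  I11: { [F → ; C .] }  — reduce
  I12: { [F → ; num .] }  — reduce

No state contains more than one complete item.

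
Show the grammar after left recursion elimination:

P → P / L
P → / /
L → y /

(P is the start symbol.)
P is directly left-recursive. The standard transformation for
  A → A α₁ | ... | A α_m | β₁ | ... | β_n
is
  A  → β₁ A' | ... | β_n A'
  A' → α₁ A' | ... | α_m A' | ε

P → / / becomes P → / / P'
P → P / L becomes P' → / L P'
Add P' → ε

Productions for other non-terminals are unchanged:
  L → y /

Resulting grammar:
P → / / P'
P' → / L P'
P' → ε
L → y /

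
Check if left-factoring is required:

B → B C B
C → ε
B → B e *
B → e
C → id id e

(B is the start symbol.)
Left-factoring is needed when two productions for the same non-terminal
share a common prefix on the right-hand side.

Productions for B:
  B → B C B
  B → B e *
  B → e
Productions for C:
  C → ε
  C → id id e

Found common prefix 'B' in productions for B

Answer: Yes, B has productions with common prefix 'B'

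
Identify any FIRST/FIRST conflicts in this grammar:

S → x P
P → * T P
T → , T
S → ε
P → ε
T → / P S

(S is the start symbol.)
No FIRST/FIRST conflicts.

A FIRST/FIRST conflict occurs when two productions N → α and N → β for the same non-terminal have FIRST(α) ∩ FIRST(β) ≠ ∅ (with ε ∈ FIRST of a nullable right-hand side, so two nullable alternatives also conflict).

Productions for S:
  S → x P: FIRST = { 'x' }
  S → ε: FIRST = { ε }
Productions for P:
  P → * T P: FIRST = { '*' }
  P → ε: FIRST = { ε }
Productions for T:
  T → , T: FIRST = { ',' }
  T → / P S: FIRST = { '/' }

All alternatives of each non-terminal have pairwise disjoint FIRST sets.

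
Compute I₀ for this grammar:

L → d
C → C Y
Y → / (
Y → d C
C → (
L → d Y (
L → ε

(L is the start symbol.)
First, augment the grammar with L' → L
I₀ = CLOSURE({ [L' → . L] }):
  [L' → . L] has the dot before L: add [L → . d], [L → . d Y (], [L → .]
No further items can be added.

I₀ = { [L → . d Y (], [L → . d], [L → .], [L' → . L] }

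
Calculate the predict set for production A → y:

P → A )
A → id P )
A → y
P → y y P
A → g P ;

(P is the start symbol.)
{ 'y' }

PREDICT(A → y) = (FIRST(RHS) \ {ε}) ∪ (FOLLOW(A) if ε ∈ FIRST(RHS), i.e. RHS ⇒* ε)
FIRST(y) = { 'y' }
ε ∉ FIRST(y), so FOLLOW(A) is not added.
PREDICT(A → y) = { 'y' }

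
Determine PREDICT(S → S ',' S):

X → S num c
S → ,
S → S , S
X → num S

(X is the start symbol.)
{ ',' }

PREDICT(S → S ',' S) = (FIRST(RHS) \ {ε}) ∪ (FOLLOW(S) if ε ∈ FIRST(RHS), i.e. RHS ⇒* ε)
FIRST(S) = { ',' }
FIRST(S ',' S) = { ',' }
ε ∉ FIRST(S ',' S), so FOLLOW(S) is not added.
PREDICT(S → S ',' S) = { ',' }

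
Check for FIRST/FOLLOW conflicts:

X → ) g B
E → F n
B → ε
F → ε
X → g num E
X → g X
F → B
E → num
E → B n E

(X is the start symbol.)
Nullable non-terminals: B, F.
FIRST sets used below: FIRST(B) = { ε }
B has a nullable alternative but only one production, so nothing to check.

F: nullable alternative(s) F → ε, F → B; FOLLOW(F) = { 'n' }
  F → ε: FIRST \ {ε} = { } — disjoint from FOLLOW(F)
  F → B: FIRST \ {ε} = { } — disjoint from FOLLOW(F)

E, X have no nullable alternative, so no FIRST/FOLLOW check is needed there.

No FIRST/FOLLOW conflicts found.

Answer: No FIRST/FOLLOW conflicts.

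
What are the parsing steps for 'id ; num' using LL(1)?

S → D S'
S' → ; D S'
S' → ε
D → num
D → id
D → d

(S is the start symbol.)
Stack is shown with the top on the left.

Stack     Input       Action
----------------------------
S $       id ; num $  output S → D S'
D S' $    id ; num $  output D → id
id S' $   id ; num $  match 'id'
S' $      ; num $     output S' → ; D S'
; D S' $  ; num $     match ';'
D S' $    num $       output D → num
num S' $  num $       match 'num'
S' $      $           output S' → ε
$         $           accept

The string is accepted.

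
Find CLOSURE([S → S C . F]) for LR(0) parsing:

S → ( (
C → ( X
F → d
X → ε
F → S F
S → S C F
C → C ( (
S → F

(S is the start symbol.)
{ [F → . S F], [F → . d], [S → . ( (], [S → . F], [S → . S C F], [S → S C . F] }

To compute CLOSURE, for each item [A → α.Bβ] where B is a non-terminal, add [B → .γ] for all productions B → γ; repeat for the newly added items until nothing changes.

Start with: [S → S C . F]
  [S → S C . F] has the dot before F: add [F → . d], [F → . S F]
  [F → . S F] has the dot before S: add [S → . ( (], [S → . S C F], [S → . F]
No further items can be added.

CLOSURE = { [F → . S F], [F → . d], [S → . ( (], [S → . F], [S → . S C F], [S → S C . F] }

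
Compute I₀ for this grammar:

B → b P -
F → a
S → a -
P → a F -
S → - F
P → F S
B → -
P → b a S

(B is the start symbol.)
First, augment the grammar with B' → B
I₀ = CLOSURE({ [B' → . B] }):
  [B' → . B] has the dot before B: add [B → . b P -], [B → . -]
No further items can be added.

I₀ = { [B → . -], [B → . b P -], [B' → . B] }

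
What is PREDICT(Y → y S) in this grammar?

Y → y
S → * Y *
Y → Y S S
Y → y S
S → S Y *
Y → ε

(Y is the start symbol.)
{ 'y' }

PREDICT(Y → y S) = (FIRST(RHS) \ {ε}) ∪ (FOLLOW(Y) if ε ∈ FIRST(RHS), i.e. RHS ⇒* ε)
FIRST(y S) = { 'y' }
ε ∉ FIRST(y S), so FOLLOW(Y) is not added.
PREDICT(Y → y S) = { 'y' }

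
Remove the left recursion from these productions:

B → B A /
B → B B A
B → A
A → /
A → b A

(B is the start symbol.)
B is directly left-recursive. The standard transformation for
  A → A α₁ | ... | A α_m | β₁ | ... | β_n
is
  A  → β₁ A' | ... | β_n A'
  A' → α₁ A' | ... | α_m A' | ε

B → A becomes B → A B'
B → B A / becomes B' → A / B'
B → B B A becomes B' → B A B'
Add B' → ε

Productions for other non-terminals are unchanged:
  A → /
  A → b A

Resulting grammar:
B → A B'
B' → A / B'
B' → B A B'
B' → ε
A → /
A → b A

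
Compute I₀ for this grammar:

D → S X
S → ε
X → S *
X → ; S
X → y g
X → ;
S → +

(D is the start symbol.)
{ [D → . S X], [D' → . D], [S → . +], [S → .] }

First, augment the grammar with D' → D
I₀ = CLOSURE({ [D' → . D] }):
  [D' → . D] has the dot before D: add [D → . S X]
  [D → . S X] has the dot before S: add [S → .], [S → . +]
No further items can be added.

I₀ = { [D → . S X], [D' → . D], [S → . +], [S → .] }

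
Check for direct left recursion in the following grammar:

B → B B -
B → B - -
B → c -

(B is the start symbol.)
Yes, B is left-recursive

Direct left recursion occurs when N → N α for some non-terminal N (the right-hand side begins with the left-hand side itself).

B → B B -: LEFT RECURSIVE (starts with B)
B → B - -: LEFT RECURSIVE (starts with B)
B → c -: starts with c

The grammar has direct left recursion on: B.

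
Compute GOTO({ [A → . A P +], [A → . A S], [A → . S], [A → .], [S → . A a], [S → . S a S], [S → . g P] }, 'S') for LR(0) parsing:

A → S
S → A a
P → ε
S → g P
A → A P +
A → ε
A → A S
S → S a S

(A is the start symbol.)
GOTO(I, 'S') = CLOSURE({ [A → αX.β] : [A → α.Xβ] ∈ I, X = 'S' })

Items with dot before 'S', with the dot advanced:
  [A → . S] → [A → S .]
  [S → . S a S] → [S → S . a S]
Closure adds nothing (no advanced item has the dot before a non-terminal).

GOTO = { [A → S .], [S → S . a S] }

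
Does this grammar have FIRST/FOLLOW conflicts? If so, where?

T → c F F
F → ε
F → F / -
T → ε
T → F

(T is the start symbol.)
A FIRST/FOLLOW conflict occurs when a non-terminal N has a nullable alternative N → β (β ⇒* ε) and another alternative N → α with FIRST(α) ∩ FOLLOW(N) ≠ ∅: on such a lookahead the parser cannot decide between expanding α and letting N vanish via β.

Nullable non-terminals: F, T.
FIRST sets used below: FIRST(F) = { '/', ε }

F: nullable alternative(s) F → ε; FOLLOW(F) = { $, '/' }
  F → ε: FIRST \ {ε} = { } — this is the only nullable alternative, skip
  F → F / -: FIRST \ {ε} = { '/' } — overlaps FOLLOW(F) on { '/' }: CONFLICT

T: nullable alternative(s) T → ε, T → F; FOLLOW(T) = { $ }
  T → c F F: FIRST \ {ε} = { 'c' } — disjoint from FOLLOW(T)
  T → ε: FIRST \ {ε} = { } — disjoint from FOLLOW(T)
  T → F: FIRST \ {ε} = { '/' } — disjoint from FOLLOW(T)

So the grammar has 1 FIRST/FOLLOW conflict (marked CONFLICT above).

Answer: Yes. F → F '/' '-' with FOLLOW(F) on { '/' }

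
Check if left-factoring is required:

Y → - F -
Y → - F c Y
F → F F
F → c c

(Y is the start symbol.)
Left-factoring is needed when two productions for the same non-terminal
share a common prefix on the right-hand side.

Productions for Y:
  Y → - F -
  Y → - F c Y
Productions for F:
  F → F F
  F → c c

Found common prefix '- F' in productions for Y

Answer: Yes, Y has productions with common prefix '- F'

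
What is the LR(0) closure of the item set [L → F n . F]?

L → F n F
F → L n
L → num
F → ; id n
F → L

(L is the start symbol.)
{ [F → . ; id n], [F → . L n], [F → . L], [L → . F n F], [L → . num], [L → F n . F] }

Start with: [L → F n . F]
  [L → F n . F] has the dot before F: add [F → . L n], [F → . ; id n], [F → . L]
  [F → . L n] has the dot before L: add [L → . F n F], [L → . num]
No further items can be added.

CLOSURE = { [F → . ; id n], [F → . L n], [F → . L], [L → . F n F], [L → . num], [L → F n . F] }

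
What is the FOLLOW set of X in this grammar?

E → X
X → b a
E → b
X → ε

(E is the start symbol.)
{ $ }

In E → X: X is at the end, add FOLLOW(E)

The FOLLOW sets referred to above (computed the same way, to a fixed point):
  FOLLOW(E) = { $ }

Taking the union: FOLLOW(X) = { $ }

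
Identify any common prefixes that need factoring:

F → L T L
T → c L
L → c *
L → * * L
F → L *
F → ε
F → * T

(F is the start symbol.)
Yes, F has productions with common prefix 'L'

Left-factoring is needed when two productions for the same non-terminal
share a common prefix on the right-hand side.

Productions for F:
  F → L T L
  F → L *
  F → ε
  F → * T
Productions for L:
  L → c *
  L → * * L

Found common prefix 'L' in productions for F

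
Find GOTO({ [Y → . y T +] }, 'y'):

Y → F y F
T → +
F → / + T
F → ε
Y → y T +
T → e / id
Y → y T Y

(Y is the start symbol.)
{ [T → . +], [T → . e / id], [Y → y . T +] }

GOTO(I, 'y') = CLOSURE({ [A → αX.β] : [A → α.Xβ] ∈ I, X = 'y' })

Items with dot before 'y', with the dot advanced:
  [Y → . y T +] → [Y → y . T +]
Closure of the advanced items:
  [Y → y . T +] has the dot before T: add [T → . +], [T → . e / id]

GOTO = { [T → . +], [T → . e / id], [Y → y . T +] }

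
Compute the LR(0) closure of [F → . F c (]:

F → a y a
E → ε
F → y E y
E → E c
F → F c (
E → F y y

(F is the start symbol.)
To compute CLOSURE, for each item [A → α.Bβ] where B is a non-terminal, add [B → .γ] for all productions B → γ; repeat for the newly added items until nothing changes.

Start with: [F → . F c (]
  [F → . F c (] has the dot before F: add [F → . a y a], [F → . y E y]
No further items can be added.

CLOSURE = { [F → . F c (], [F → . a y a], [F → . y E y] }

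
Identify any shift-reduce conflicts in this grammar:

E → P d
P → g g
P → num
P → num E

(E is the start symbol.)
Augment with E' → E and build the canonical LR(0) collection (I0 = CLOSURE({[E' → . E]}), then GOTO on every symbol after a dot until no new states appear). It has 8 states:
  I0: { [E → . P d], [E' → . E], [P → . g g], [P → . num E], [P → . num] }  — shift
  I1: { [E' → E .] }  — accept
  I2: { [E → P . d] }  — shift
  I3: { [P → g . g] }  — shift
  I4: { [E → . P d], [P → . g g], [P → . num E], [P → . num], [P → num . E], [P → num .] }  — shift, reduce
  I5: { [P → num E .] }  — reduce
  I6: { [P → g g .] }  — reduce
  I7: { [E → P d .] }  — reduce

I4 contains reduce item [P → num .] and shift items [P → . g g], [P → . num], [P → . num E] — shift-reduce conflict.

Answer: Yes — I4: [P → num .] vs [P → . g g]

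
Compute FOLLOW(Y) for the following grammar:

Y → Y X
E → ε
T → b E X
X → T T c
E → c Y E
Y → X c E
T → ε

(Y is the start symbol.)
{ $, 'b', 'c' }

To compute FOLLOW(Y), find every occurrence of Y on a right-hand side N → α Y β: add FIRST(β) \ {ε}, and if β is empty or nullable also add FOLLOW(N). Iterate to a fixed point.

Y is the start symbol, so $ ∈ FOLLOW(Y).
In Y → Y X: Y is followed by X, add FIRST(X) \ {ε} = { 'b', 'c' }
In E → c Y E: Y is followed by E, add FIRST(E) \ {ε} = { 'c' }
  E is nullable, so also add FOLLOW(E)

The FOLLOW sets referred to above (computed the same way, to a fixed point):
  FOLLOW(E) = { $, 'b', 'c' }

Taking the union: FOLLOW(Y) = { $, 'b', 'c' }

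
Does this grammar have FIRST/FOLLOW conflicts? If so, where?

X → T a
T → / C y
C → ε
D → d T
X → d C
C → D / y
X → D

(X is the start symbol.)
No FIRST/FOLLOW conflicts.

Nullable non-terminals: C.
FIRST sets used below: FIRST(D) = { 'd' }

C: nullable alternative(s) C → ε; FOLLOW(C) = { $, 'y' }
  C → ε: FIRST \ {ε} = { } — this is the only nullable alternative, skip
  C → D / y: FIRST \ {ε} = { 'd' } — disjoint from FOLLOW(C)

D, T, X have no nullable alternative, so no FIRST/FOLLOW check is needed there.

No FIRST/FOLLOW conflicts found.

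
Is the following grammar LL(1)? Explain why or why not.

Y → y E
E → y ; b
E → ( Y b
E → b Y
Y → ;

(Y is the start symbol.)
A grammar is LL(1) if for each non-terminal N with multiple productions, the predict sets of those productions are pairwise disjoint, where PREDICT(N → α) = (FIRST(α) \ {ε}) ∪ (FOLLOW(N) if α ⇒* ε).

For Y:
  PREDICT(Y → y E) = { 'y' }
  PREDICT(Y → ';') = { ';' }
For E:
  PREDICT(E → y ';' b) = { 'y' }
  PREDICT(E → '(' Y b) = { '(' }
  PREDICT(E → b Y) = { 'b' }

All predict sets are disjoint. The grammar IS LL(1).

Answer: Yes, the grammar is LL(1).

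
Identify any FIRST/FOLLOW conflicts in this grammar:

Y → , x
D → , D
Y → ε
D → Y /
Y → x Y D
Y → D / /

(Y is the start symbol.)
Yes. Y → ',' x with FOLLOW(Y) on { ',' }; Y → x Y D with FOLLOW(Y) on { 'x' }; Y → D '/' '/' with FOLLOW(Y) on { ',', '/', 'x' }

A FIRST/FOLLOW conflict occurs when a non-terminal N has a nullable alternative N → β (β ⇒* ε) and another alternative N → α with FIRST(α) ∩ FOLLOW(N) ≠ ∅: on such a lookahead the parser cannot decide between expanding α and letting N vanish via β.

Nullable non-terminals: Y.
FIRST sets used below: FIRST(D) = { ',', '/', 'x' }

Y: nullable alternative(s) Y → ε; FOLLOW(Y) = { $, ',', '/', 'x' }
  Y → , x: FIRST \ {ε} = { ',' } — overlaps FOLLOW(Y) on { ',' }: CONFLICT
  Y → ε: FIRST \ {ε} = { } — this is the only nullable alternative, skip
  Y → x Y D: FIRST \ {ε} = { 'x' } — overlaps FOLLOW(Y) on { 'x' }: CONFLICT
  Y → D / /: FIRST \ {ε} = { ',', '/', 'x' } — overlaps FOLLOW(Y) on { ',', '/', 'x' }: CONFLICT

D has no nullable alternative, so no FIRST/FOLLOW check is needed there.

So the grammar has 3 FIRST/FOLLOW conflicts (marked CONFLICT above).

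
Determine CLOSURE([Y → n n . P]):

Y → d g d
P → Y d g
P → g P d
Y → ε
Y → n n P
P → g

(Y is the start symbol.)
Start with: [Y → n n . P]
  [Y → n n . P] has the dot before P: add [P → . Y d g], [P → . g P d], [P → . g]
  [P → . Y d g] has the dot before Y: add [Y → . d g d], [Y → .], [Y → . n n P]
No further items can be added.

CLOSURE = { [P → . Y d g], [P → . g P d], [P → . g], [Y → . d g d], [Y → . n n P], [Y → .], [Y → n n . P] }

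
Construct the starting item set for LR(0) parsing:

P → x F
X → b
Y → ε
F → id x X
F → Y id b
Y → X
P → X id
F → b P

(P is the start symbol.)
{ [P → . X id], [P → . x F], [P' → . P], [X → . b] }

First, augment the grammar with P' → P
I₀ = CLOSURE({ [P' → . P] }):
  [P' → . P] has the dot before P: add [P → . x F], [P → . X id]
  [P → . X id] has the dot before X: add [X → . b]
No further items can be added.

I₀ = { [P → . X id], [P → . x F], [P' → . P], [X → . b] }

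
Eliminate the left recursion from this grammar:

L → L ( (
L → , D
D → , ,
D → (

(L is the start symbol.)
L is directly left-recursive. The standard transformation for
  A → A α₁ | ... | A α_m | β₁ | ... | β_n
is
  A  → β₁ A' | ... | β_n A'
  A' → α₁ A' | ... | α_m A' | ε

L → , D becomes L → , D L'
L → L ( ( becomes L' → ( ( L'
Add L' → ε

Productions for other non-terminals are unchanged:
  D → , ,
  D → (

Resulting grammar:
L → , D L'
L' → ( ( L'
L' → ε
D → , ,
D → (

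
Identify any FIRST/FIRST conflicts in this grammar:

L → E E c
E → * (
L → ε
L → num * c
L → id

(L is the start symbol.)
No FIRST/FIRST conflicts.

FIRST sets of the non-terminals at (or reachable through a nullable prefix from) the front of some alternative:
  FIRST(E) = { '*' }

Productions for L:
  L → E E c: FIRST = { '*' }
  L → ε: FIRST = { ε }
  L → num * c: FIRST = { 'num' }
  L → id: FIRST = { 'id' }
E has only one production, so no FIRST/FIRST conflict is possible there.

All alternatives of each non-terminal have pairwise disjoint FIRST sets.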